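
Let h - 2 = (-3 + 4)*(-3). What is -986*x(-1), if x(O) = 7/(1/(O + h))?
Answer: 13804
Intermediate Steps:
h = -1 (h = 2 + (-3 + 4)*(-3) = 2 + 1*(-3) = 2 - 3 = -1)
x(O) = -7 + 7*O (x(O) = 7/(1/(O - 1)) = 7/(1/(-1 + O)) = 7*(-1 + O) = -7 + 7*O)
-986*x(-1) = -986*(-7 + 7*(-1)) = -986*(-7 - 7) = -986*(-14) = 13804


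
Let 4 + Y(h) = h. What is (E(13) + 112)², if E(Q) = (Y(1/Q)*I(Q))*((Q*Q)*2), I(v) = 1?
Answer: 1473796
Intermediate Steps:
Y(h) = -4 + h
E(Q) = 2*Q²*(-4 + 1/Q) (E(Q) = ((-4 + 1/Q)*1)*((Q*Q)*2) = (-4 + 1/Q)*(Q²*2) = (-4 + 1/Q)*(2*Q²) = 2*Q²*(-4 + 1/Q))
(E(13) + 112)² = (2*13*(1 - 4*13) + 112)² = (2*13*(1 - 52) + 112)² = (2*13*(-51) + 112)² = (-1326 + 112)² = (-1214)² = 1473796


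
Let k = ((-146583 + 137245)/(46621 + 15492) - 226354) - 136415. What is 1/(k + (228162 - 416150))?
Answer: -62113/34209178879 ≈ -1.8157e-6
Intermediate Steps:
k = -22532680235/62113 (k = (-9338/62113 - 226354) - 136415 = -14059535340/62113 - 136415 = -22532680235/62113 ≈ -3.6277e+5)
1/(k + (228162 - 416150)) = 1/(-22532680235/62113 + (228162 - 416150)) = 1/(-22532680235/62113 - 187988) = 1/(-34209178879/62113) = -62113/34209178879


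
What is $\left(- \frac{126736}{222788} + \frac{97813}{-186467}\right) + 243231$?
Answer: $\frac{2526101287073180}{10385652499} \approx 2.4323 \cdot 10^{5}$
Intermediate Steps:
$\left(- \frac{126736}{222788} + \frac{97813}{-186467}\right) + 243231 = \left(\left(-126736\right) \frac{1}{222788} + 97813 \left(- \frac{1}{186467}\right)\right) + 243231 = \left(- \frac{31684}{55697} - \frac{97813}{186467}\right) + 243231 = - \frac{11355911089}{10385652499} + 243231 = \frac{2526101287073180}{10385652499}$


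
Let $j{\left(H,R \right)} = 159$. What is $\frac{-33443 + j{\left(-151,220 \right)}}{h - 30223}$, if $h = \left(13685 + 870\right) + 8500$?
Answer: $\frac{8321}{1792} \approx 4.6434$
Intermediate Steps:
$h = 23055$ ($h = 14555 + 8500 = 23055$)
$\frac{-33443 + j{\left(-151,220 \right)}}{h - 30223} = \frac{-33443 + 159}{23055 - 30223} = - \frac{33284}{-7168} = \left(-33284\right) \left(- \frac{1}{7168}\right) = \frac{8321}{1792}$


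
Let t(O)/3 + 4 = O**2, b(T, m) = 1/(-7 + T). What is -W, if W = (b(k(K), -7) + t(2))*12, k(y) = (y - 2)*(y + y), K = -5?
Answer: -4/21 ≈ -0.19048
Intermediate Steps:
k(y) = 2*y*(-2 + y) (k(y) = (-2 + y)*(2*y) = 2*y*(-2 + y))
t(O) = -12 + 3*O**2
W = 4/21 (W = (1/(-7 + 2*(-5)*(-2 - 5)) + (-12 + 3*2**2))*12 = (1/(-7 + 2*(-5)*(-7)) + (-12 + 3*4))*12 = (1/(-7 + 70) + (-12 + 12))*12 = (1/63 + 0)*12 = (1/63)*12 = 4/21 ≈ 0.19048)
-W = -1*4/21 = -4/21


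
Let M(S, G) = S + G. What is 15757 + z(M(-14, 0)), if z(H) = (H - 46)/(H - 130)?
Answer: 189089/12 ≈ 15757.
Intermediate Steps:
M(S, G) = G + S
z(H) = (-46 + H)/(-130 + H)
15757 + z(M(-14, 0)) = 15757 + (-46 + (0 - 14))/(-130 + (0 - 14)) = 15757 + (-46 - 14)/(-130 - 14) = 15757 - 60/(-144) = 15757 - 1/144*(-60) = 15757 + 5/12 = 189089/12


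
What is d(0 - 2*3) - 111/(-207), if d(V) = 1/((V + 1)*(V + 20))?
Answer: 2521/4830 ≈ 0.52195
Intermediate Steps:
d(V) = 1/((1 + V)*(20 + V))
d(0 - 2*3) - 111/(-207) = 1/(20 + (0 - 2*3)² + 21*(0 - 2*3)) - 111/(-207) = 1/(20 + (0 - 6)² + 21*(0 - 6)) - 111*(-1)/207 = 1/(20 + (-6)² + 21*(-6)) - 1*(-37/69) = 1/(20 + 36 - 126) + 37/69 = 1/(-70) + 37/69 = -1/70 + 37/69 = 2521/4830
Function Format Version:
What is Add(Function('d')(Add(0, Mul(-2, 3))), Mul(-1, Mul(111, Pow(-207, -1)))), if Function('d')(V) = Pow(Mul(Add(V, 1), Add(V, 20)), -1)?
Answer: Rational(2521, 4830) ≈ 0.52195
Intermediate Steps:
Function('d')(V) = Mul(Pow(Add(1, V), -1), Pow(Add(20, V), -1)) (Function('d')(V) = Pow(Mul(Add(1, V), Add(20, V)), -1) = Mul(Pow(Add(1, V), -1), Pow(Add(20, V), -1)))
Add(Function('d')(Add(0, Mul(-2, 3))), Mul(-1, Mul(111, Pow(-207, -1)))) = Add(Pow(Add(20, Pow(Add(0, Mul(-2, 3)), 2), Mul(21, Add(0, Mul(-2, 3)))), -1), Mul(-1, Mul(111, Pow(-207, -1)))) = Add(Pow(Add(20, Pow(Add(0, -6), 2), Mul(21, Add(0, -6))), -1), Mul(-1, Mul(111, Rational(-1, 207)))) = Add(Pow(Add(20, Pow(-6, 2), Mul(21, -6)), -1), Mul(-1, Rational(-37, 69))) = Add(Pow(Add(20, 36, -126), -1), Rational(37, 69)) = Add(Pow(-70, -1), Rational(37, 69)) = Add(Rational(-1, 70), Rational(37, 69)) = Rational(2521, 4830)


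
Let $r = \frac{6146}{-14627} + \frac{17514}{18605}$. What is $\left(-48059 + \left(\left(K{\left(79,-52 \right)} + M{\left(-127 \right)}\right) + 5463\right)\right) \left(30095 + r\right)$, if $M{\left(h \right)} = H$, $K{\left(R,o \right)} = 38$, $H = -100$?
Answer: $- \frac{349371355003920634}{272135335} \approx -1.2838 \cdot 10^{9}$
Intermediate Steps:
$M{\left(h \right)} = -100$
$r = \frac{141830948}{272135335}$ ($r = 6146 \left(- \frac{1}{14627}\right) + 17514 \cdot \frac{1}{18605} = - \frac{6146}{14627} + \frac{17514}{18605} = \frac{141830948}{272135335} \approx 0.52118$)
$\left(-48059 + \left(\left(K{\left(79,-52 \right)} + M{\left(-127 \right)}\right) + 5463\right)\right) \left(30095 + r\right) = \left(-48059 + \left(\left(38 - 100\right) + 5463\right)\right) \left(30095 + \frac{141830948}{272135335}\right) = \left(-48059 + \left(-62 + 5463\right)\right) \frac{8190054737773}{272135335} = \left(-48059 + 5401\right) \frac{8190054737773}{272135335} = \left(-42658\right) \frac{8190054737773}{272135335} = - \frac{349371355003920634}{272135335}$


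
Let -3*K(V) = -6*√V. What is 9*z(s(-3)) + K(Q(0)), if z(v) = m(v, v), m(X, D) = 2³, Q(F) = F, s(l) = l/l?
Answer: 72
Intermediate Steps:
s(l) = 1
K(V) = 2*√V (K(V) = -(-2)*√V = 2*√V)
m(X, D) = 8
z(v) = 8
9*z(s(-3)) + K(Q(0)) = 9*8 + 2*√0 = 72 + 2*0 = 72 + 0 = 72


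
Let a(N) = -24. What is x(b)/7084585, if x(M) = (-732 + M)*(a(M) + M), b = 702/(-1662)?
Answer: 274497993/108718624493 ≈ 0.0025248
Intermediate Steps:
b = -117/277 (b = 702*(-1/1662) = -117/277 ≈ -0.42238)
x(M) = (-732 + M)*(-24 + M)
x(b)/7084585 = (17568 + (-117/277)² - 756*(-117/277))/7084585 = (17568 + 13689/76729 + 88452/277)*(1/7084585) = (1372489965/76729)*(1/7084585) = 274497993/108718624493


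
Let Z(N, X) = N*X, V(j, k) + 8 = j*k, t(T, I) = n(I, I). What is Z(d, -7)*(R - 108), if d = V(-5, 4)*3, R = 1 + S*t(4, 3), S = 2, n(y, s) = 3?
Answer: -59388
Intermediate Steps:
t(T, I) = 3
V(j, k) = -8 + j*k
R = 7 (R = 1 + 2*3 = 1 + 6 = 7)
d = -84 (d = (-8 - 5*4)*3 = (-8 - 20)*3 = -28*3 = -84)
Z(d, -7)*(R - 108) = (-84*(-7))*(7 - 108) = 588*(-101) = -59388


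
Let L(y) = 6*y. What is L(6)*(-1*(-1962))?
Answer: 70632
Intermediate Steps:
L(6)*(-1*(-1962)) = (6*6)*(-1*(-1962)) = 36*1962 = 70632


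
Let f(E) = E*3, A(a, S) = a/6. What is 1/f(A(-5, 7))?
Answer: -2/5 ≈ -0.40000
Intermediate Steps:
A(a, S) = a/6 (A(a, S) = a*(1/6) = a/6)
f(E) = 3*E
1/f(A(-5, 7)) = 1/(3*((1/6)*(-5))) = 1/(3*(-5/6)) = 1/(-5/2) = -2/5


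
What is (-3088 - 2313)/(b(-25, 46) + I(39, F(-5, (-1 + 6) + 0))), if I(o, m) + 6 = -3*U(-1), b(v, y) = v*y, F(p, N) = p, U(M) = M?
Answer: 5401/1153 ≈ 4.6843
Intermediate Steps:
I(o, m) = -3 (I(o, m) = -6 - 3*(-1) = -6 + 3 = -3)
(-3088 - 2313)/(b(-25, 46) + I(39, F(-5, (-1 + 6) + 0))) = (-3088 - 2313)/(-25*46 - 3) = -5401/(-1150 - 3) = -5401/(-1153) = -5401*(-1/1153) = 5401/1153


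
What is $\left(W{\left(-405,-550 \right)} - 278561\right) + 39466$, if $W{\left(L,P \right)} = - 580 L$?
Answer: $-4195$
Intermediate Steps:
$\left(W{\left(-405,-550 \right)} - 278561\right) + 39466 = \left(\left(-580\right) \left(-405\right) - 278561\right) + 39466 = \left(234900 - 278561\right) + 39466 = -43661 + 39466 = -4195$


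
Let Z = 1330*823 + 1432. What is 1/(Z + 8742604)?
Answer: 1/9838626 ≈ 1.0164e-7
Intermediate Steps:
Z = 1096022 (Z = 1094590 + 1432 = 1096022)
1/(Z + 8742604) = 1/(1096022 + 8742604) = 1/9838626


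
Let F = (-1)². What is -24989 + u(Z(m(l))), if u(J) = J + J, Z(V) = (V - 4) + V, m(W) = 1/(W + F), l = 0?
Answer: -24993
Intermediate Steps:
F = 1
m(W) = 1/(1 + W) (m(W) = 1/(W + 1) = 1/(1 + W))
Z(V) = -4 + 2*V (Z(V) = (-4 + V) + V = -4 + 2*V)
u(J) = 2*J
-24989 + u(Z(m(l))) = -24989 + 2*(-4 + 2/(1 + 0)) = -24989 + 2*(-4 + 2/1) = -24989 + 2*(-4 + 2*1) = -24989 + 2*(-4 + 2) = -24989 + 2*(-2) = -24989 - 4 = -24993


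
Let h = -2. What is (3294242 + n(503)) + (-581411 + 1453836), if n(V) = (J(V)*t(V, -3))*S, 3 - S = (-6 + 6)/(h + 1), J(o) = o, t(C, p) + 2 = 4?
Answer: 4169685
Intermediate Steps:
t(C, p) = 2 (t(C, p) = -2 + 4 = 2)
S = 3 (S = 3 - (-6 + 6)/(-2 + 1) = 3 - 0/(-1) = 3 - 0*(-1) = 3 - 1*0 = 3 + 0 = 3)
n(V) = 6*V (n(V) = (V*2)*3 = (2*V)*3 = 6*V)
(3294242 + n(503)) + (-581411 + 1453836) = (3294242 + 6*503) + (-581411 + 1453836) = (3294242 + 3018) + 872425 = 3297260 + 872425 = 4169685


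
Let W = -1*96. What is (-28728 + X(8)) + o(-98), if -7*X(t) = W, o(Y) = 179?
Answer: -199747/7 ≈ -28535.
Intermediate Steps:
W = -96
X(t) = 96/7 (X(t) = -⅐*(-96) = 96/7)
(-28728 + X(8)) + o(-98) = (-28728 + 96/7) + 179 = -201000/7 + 179 = -199747/7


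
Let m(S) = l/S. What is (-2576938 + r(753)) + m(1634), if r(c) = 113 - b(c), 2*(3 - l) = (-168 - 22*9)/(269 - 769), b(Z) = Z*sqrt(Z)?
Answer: -2105266023683/817000 - 753*sqrt(753) ≈ -2.5975e+6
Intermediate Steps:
b(Z) = Z**(3/2)
l = 1317/500 (l = 3 - (-168 - 22*9)/(2*(269 - 769)) = 3 - (-168 - 198)/(2*(-500)) = 3 - (-183)*(-1)/500 = 3 - 1/2*183/250 = 3 - 183/500 = 1317/500 ≈ 2.6340)
m(S) = 1317/(500*S)
r(c) = 113 - c**(3/2)
(-2576938 + r(753)) + m(1634) = (-2576938 + (113 - 753**(3/2))) + (1317/500)/1634 = (-2576938 + (113 - 753*sqrt(753))) + (1317/500)*(1/1634) = (-2576938 + (113 - 753*sqrt(753))) + 1317/817000 = (-2576825 - 753*sqrt(753)) + 1317/817000 = -2105266023683/817000 - 753*sqrt(753)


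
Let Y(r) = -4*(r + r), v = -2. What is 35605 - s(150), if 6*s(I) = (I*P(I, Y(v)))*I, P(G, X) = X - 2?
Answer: -16895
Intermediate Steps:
Y(r) = -8*r
P(G, X) = -2 + X
s(I) = 7*I²/3 (s(I) = ((I*(-2 - 8*(-2)))*I)/6 = ((I*(-2 + 16))*I)/6 = ((I*14)*I)/6 = ((14*I)*I)/6 = (14*I²)/6 = 7*I²/3)
35605 - s(150) = 35605 - 7*150²/3 = 35605 - 7*22500/3 = 35605 - 1*52500 = 35605 - 52500 = -16895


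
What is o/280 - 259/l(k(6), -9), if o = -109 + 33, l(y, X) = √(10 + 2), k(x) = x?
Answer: -19/70 - 259*√3/6 ≈ -75.038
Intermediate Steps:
l(y, X) = 2*√3 (l(y, X) = √12 = 2*√3)
o = -76
o/280 - 259/l(k(6), -9) = -76/280 - 259*√3/6 = -76*1/280 - 259*√3/6 = -19/70 - 259*√3/6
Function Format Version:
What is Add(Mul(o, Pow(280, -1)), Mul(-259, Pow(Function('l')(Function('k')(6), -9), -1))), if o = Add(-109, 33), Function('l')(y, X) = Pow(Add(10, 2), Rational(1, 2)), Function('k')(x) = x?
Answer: Add(Rational(-19, 70), Mul(Rational(-259, 6), Pow(3, Rational(1, 2)))) ≈ -75.038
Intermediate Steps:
Function('l')(y, X) = Mul(2, Pow(3, Rational(1, 2))) (Function('l')(y, X) = Pow(12, Rational(1, 2)) = Mul(2, Pow(3, Rational(1, 2))))
o = -76
Add(Mul(o, Pow(280, -1)), Mul(-259, Pow(Function('l')(Function('k')(6), -9), -1))) = Add(Mul(-76, Pow(280, -1)), Mul(-259, Pow(Mul(2, Pow(3, Rational(1, 2))), -1))) = Add(Mul(-76, Rational(1, 280)), Mul(-259, Mul(Rational(1, 6), Pow(3, Rational(1, 2))))) = Add(Rational(-19, 70), Mul(Rational(-259, 6), Pow(3, Rational(1, 2))))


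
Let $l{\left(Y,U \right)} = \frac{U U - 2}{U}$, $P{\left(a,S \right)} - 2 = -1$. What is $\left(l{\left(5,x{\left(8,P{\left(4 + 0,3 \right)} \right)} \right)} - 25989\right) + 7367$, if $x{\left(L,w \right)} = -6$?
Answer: $- \frac{55883}{3} \approx -18628.0$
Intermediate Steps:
$P{\left(a,S \right)} = 1$ ($P{\left(a,S \right)} = 2 - 1 = 1$)
$l{\left(Y,U \right)} = \frac{-2 + U^{2}}{U}$ ($l{\left(Y,U \right)} = \frac{U^{2} - 2}{U} = \frac{-2 + U^{2}}{U}$)
$\left(l{\left(5,x{\left(8,P{\left(4 + 0,3 \right)} \right)} \right)} - 25989\right) + 7367 = \left(\left(-6 - \frac{2}{-6}\right) - 25989\right) + 7367 = \left(\left(-6 - - \frac{1}{3}\right) - 25989\right) + 7367 = \left(\left(-6 + \frac{1}{3}\right) - 25989\right) + 7367 = \left(- \frac{17}{3} - 25989\right) + 7367 = - \frac{77984}{3} + 7367 = - \frac{55883}{3}$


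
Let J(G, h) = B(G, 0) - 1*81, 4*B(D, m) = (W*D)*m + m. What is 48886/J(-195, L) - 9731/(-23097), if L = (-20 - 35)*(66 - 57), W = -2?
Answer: -376110577/623619 ≈ -603.11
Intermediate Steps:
L = -495 (L = -55*9 = -495)
B(D, m) = m/4 - D*m/2 (B(D, m) = ((-2*D)*m + m)/4 = (-2*D*m + m)/4 = (m - 2*D*m)/4 = m/4 - D*m/2)
J(G, h) = -81 (J(G, h) = (¼)*0*(1 - 2*G) - 1*81 = 0 - 81 = -81)
48886/J(-195, L) - 9731/(-23097) = 48886/(-81) - 9731/(-23097) = 48886*(-1/81) - 9731*(-1/23097) = -48886/81 + 9731/23097 = -376110577/623619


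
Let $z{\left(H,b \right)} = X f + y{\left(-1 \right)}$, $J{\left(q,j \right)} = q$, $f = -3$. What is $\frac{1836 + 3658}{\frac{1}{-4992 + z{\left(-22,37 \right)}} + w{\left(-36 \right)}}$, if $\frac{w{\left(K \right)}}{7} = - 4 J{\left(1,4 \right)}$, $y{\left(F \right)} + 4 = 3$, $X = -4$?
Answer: $- \frac{27365614}{139469} \approx -196.21$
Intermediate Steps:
$y{\left(F \right)} = -1$ ($y{\left(F \right)} = -4 + 3 = -1$)
$z{\left(H,b \right)} = 11$ ($z{\left(H,b \right)} = \left(-4\right) \left(-3\right) - 1 = 12 - 1 = 11$)
$w{\left(K \right)} = -28$ ($w{\left(K \right)} = 7 \left(\left(-4\right) 1\right) = 7 \left(-4\right) = -28$)
$\frac{1836 + 3658}{\frac{1}{-4992 + z{\left(-22,37 \right)}} + w{\left(-36 \right)}} = \frac{1836 + 3658}{\frac{1}{-4992 + 11} - 28} = \frac{5494}{\frac{1}{-4981} - 28} = \frac{5494}{- \frac{1}{4981} - 28} = \frac{5494}{- \frac{139469}{4981}} = 5494 \left(- \frac{4981}{139469}\right) = - \frac{27365614}{139469}$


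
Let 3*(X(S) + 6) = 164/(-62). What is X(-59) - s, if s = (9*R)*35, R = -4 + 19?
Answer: -440065/93 ≈ -4731.9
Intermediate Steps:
R = 15
X(S) = -640/93 (X(S) = -6 + (164/(-62))/3 = -6 + (164*(-1/62))/3 = -6 + (1/3)*(-82/31) = -6 - 82/93 = -640/93)
s = 4725 (s = (9*15)*35 = 135*35 = 4725)
X(-59) - s = -640/93 - 1*4725 = -640/93 - 4725 = -440065/93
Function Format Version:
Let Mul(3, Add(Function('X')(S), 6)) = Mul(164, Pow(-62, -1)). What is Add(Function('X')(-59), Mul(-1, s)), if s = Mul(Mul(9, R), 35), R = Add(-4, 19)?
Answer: Rational(-440065, 93) ≈ -4731.9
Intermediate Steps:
R = 15
Function('X')(S) = Rational(-640, 93) (Function('X')(S) = Add(-6, Mul(Rational(1, 3), Mul(164, Pow(-62, -1)))) = Add(-6, Mul(Rational(1, 3), Mul(164, Rational(-1, 62)))) = Add(-6, Mul(Rational(1, 3), Rational(-82, 31))) = Add(-6, Rational(-82, 93)) = Rational(-640, 93))
s = 4725 (s = Mul(Mul(9, 15), 35) = Mul(135, 35) = 4725)
Add(Function('X')(-59), Mul(-1, s)) = Add(Rational(-640, 93), Mul(-1, 4725)) = Add(Rational(-640, 93), -4725) = Rational(-440065, 93)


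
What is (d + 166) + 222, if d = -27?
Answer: 361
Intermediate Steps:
(d + 166) + 222 = (-27 + 166) + 222 = 139 + 222 = 361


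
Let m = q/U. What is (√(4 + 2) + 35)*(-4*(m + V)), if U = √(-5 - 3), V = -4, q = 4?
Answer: 4*(4 + I*√2)*(35 + √6) ≈ 599.19 + 211.85*I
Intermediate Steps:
U = 2*I*√2 (U = √(-8) = 2*I*√2 ≈ 2.8284*I)
m = -I*√2 (m = 4/((2*I*√2)) = 4*(-I*√2/4) = -I*√2 ≈ -1.4142*I)
(√(4 + 2) + 35)*(-4*(m + V)) = (√(4 + 2) + 35)*(-4*(-I*√2 - 4)) = (√6 + 35)*(-4*(-4 - I*√2)) = (35 + √6)*(16 + 4*I*√2) = (16 + 4*I*√2)*(35 + √6)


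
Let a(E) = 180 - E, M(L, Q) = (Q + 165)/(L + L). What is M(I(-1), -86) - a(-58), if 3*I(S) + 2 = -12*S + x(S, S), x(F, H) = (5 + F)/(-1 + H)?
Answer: -3571/16 ≈ -223.19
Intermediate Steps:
x(F, H) = (5 + F)/(-1 + H)
I(S) = -2/3 - 4*S + (5 + S)/(3*(-1 + S)) (I(S) = -2/3 + (-12*S + (5 + S)/(-1 + S))/3 = -2/3 + (-4*S + (5 + S)/(3*(-1 + S))) = -2/3 - 4*S + (5 + S)/(3*(-1 + S)))
M(L, Q) = (165 + Q)/(2*L) (M(L, Q) = (165 + Q)/((2*L)) = (165 + Q)*(1/(2*L)) = (165 + Q)/(2*L))
M(I(-1), -86) - a(-58) = (165 - 86)/(2*(((7 - 12*(-1)**2 + 11*(-1))/(3*(-1 - 1))))) - (180 - 1*(-58)) = (1/2)*79/((1/3)*(7 - 12*1 - 11)/(-2)) - (180 + 58) = (1/2)*79/((1/3)*(-1/2)*(7 - 12 - 11)) - 1*238 = (1/2)*79/((1/3)*(-1/2)*(-16)) - 238 = (1/2)*79/(8/3) - 238 = (1/2)*(3/8)*79 - 238 = 237/16 - 238 = -3571/16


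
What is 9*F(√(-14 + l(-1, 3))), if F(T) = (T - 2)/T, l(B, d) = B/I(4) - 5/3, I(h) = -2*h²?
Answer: 9 + 72*I*√9006/1501 ≈ 9.0 + 4.5522*I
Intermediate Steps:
l(B, d) = -5/3 - B/32 (l(B, d) = B/((-2*4²)) - 5/3 = B/((-2*16)) - 5*⅓ = B/(-32) - 5/3 = B*(-1/32) - 5/3 = -B/32 - 5/3 = -5/3 - B/32)
F(T) = (-2 + T)/T
9*F(√(-14 + l(-1, 3))) = 9*((-2 + √(-14 + (-5/3 - 1/32*(-1))))/(√(-14 + (-5/3 - 1/32*(-1))))) = 9*((-2 + √(-14 + (-5/3 + 1/32)))/(√(-14 + (-5/3 + 1/32)))) = 9*((-2 + √(-14 - 157/96))/(√(-14 - 157/96))) = 9*((-2 + √(-1501/96))/(√(-1501/96))) = 9*((-2 + I*√9006/24)/((I*√9006/24))) = 9*((-4*I*√9006/1501)*(-2 + I*√9006/24)) = 9*(-4*I*√9006*(-2 + I*√9006/24)/1501) = -36*I*√9006*(-2 + I*√9006/24)/1501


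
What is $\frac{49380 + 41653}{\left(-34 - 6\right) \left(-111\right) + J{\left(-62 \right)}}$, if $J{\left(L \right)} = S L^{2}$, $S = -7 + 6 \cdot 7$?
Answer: $\frac{91033}{138980} \approx 0.65501$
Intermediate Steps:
$S = 35$ ($S = -7 + 42 = 35$)
$J{\left(L \right)} = 35 L^{2}$
$\frac{49380 + 41653}{\left(-34 - 6\right) \left(-111\right) + J{\left(-62 \right)}} = \frac{49380 + 41653}{\left(-34 - 6\right) \left(-111\right) + 35 \left(-62\right)^{2}} = \frac{91033}{\left(-40\right) \left(-111\right) + 35 \cdot 3844} = \frac{91033}{4440 + 134540} = \frac{91033}{138980}$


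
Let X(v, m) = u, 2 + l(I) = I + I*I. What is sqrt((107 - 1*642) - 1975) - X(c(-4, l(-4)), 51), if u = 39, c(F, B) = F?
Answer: -39 + I*sqrt(2510) ≈ -39.0 + 50.1*I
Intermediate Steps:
l(I) = -2 + I + I**2 (l(I) = -2 + (I + I*I) = -2 + (I + I**2) = -2 + I + I**2)
X(v, m) = 39
sqrt((107 - 1*642) - 1975) - X(c(-4, l(-4)), 51) = sqrt((107 - 1*642) - 1975) - 1*39 = sqrt((107 - 642) - 1975) - 39 = sqrt(-535 - 1975) - 39 = sqrt(-2510) - 39 = I*sqrt(2510) - 39 = -39 + I*sqrt(2510)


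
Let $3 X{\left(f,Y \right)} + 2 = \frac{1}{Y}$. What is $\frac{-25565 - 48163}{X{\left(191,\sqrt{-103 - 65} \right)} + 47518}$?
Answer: $- \frac{18579456 i}{\sqrt{42} + 11974368 i} \approx -1.5516 - 8.3975 \cdot 10^{-7} i$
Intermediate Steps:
$X{\left(f,Y \right)} = - \frac{2}{3} + \frac{1}{3 Y}$
$\frac{-25565 - 48163}{X{\left(191,\sqrt{-103 - 65} \right)} + 47518} = \frac{-25565 - 48163}{\frac{1 - 2 \sqrt{-103 - 65}}{3 \sqrt{-103 - 65}} + 47518} = - \frac{73728}{\frac{1 - 2 \sqrt{-168}}{3 \sqrt{-168}} + 47518} = - \frac{73728}{\frac{1 - 2 \cdot 2 i \sqrt{42}}{3 \cdot 2 i \sqrt{42}} + 47518} = - \frac{73728}{\frac{- \frac{i \sqrt{42}}{84} \left(1 - 4 i \sqrt{42}\right)}{3} + 47518} = - \frac{73728}{- \frac{i \sqrt{42} \left(1 - 4 i \sqrt{42}\right)}{252} + 47518} = - \frac{73728}{47518 - \frac{i \sqrt{42} \left(1 - 4 i \sqrt{42}\right)}{252}}$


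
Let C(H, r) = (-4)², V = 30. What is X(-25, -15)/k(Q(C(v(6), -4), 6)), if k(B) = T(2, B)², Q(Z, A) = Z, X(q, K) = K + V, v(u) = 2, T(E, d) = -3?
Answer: 5/3 ≈ 1.6667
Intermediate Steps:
X(q, K) = 30 + K (X(q, K) = K + 30 = 30 + K)
C(H, r) = 16
k(B) = 9 (k(B) = (-3)² = 9)
X(-25, -15)/k(Q(C(v(6), -4), 6)) = (30 - 15)/9 = 15*(⅑) = 5/3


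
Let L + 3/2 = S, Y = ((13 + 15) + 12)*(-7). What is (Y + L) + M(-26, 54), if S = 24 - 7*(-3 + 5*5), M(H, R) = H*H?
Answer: 529/2 ≈ 264.50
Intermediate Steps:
M(H, R) = H²
Y = -280 (Y = (28 + 12)*(-7) = 40*(-7) = -280)
S = -130 (S = 24 - 7*(-3 + 25) = 24 - 7*22 = 24 - 154 = -130)
L = -263/2 (L = -3/2 - 130 = -263/2 ≈ -131.50)
(Y + L) + M(-26, 54) = (-280 - 263/2) + (-26)² = -823/2 + 676 = 529/2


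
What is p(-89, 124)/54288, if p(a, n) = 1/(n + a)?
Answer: 1/1900080 ≈ 5.2629e-7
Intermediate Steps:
p(a, n) = 1/(a + n)
p(-89, 124)/54288 = 1/((-89 + 124)*54288) = (1/54288)/35 = (1/35)*(1/54288) = 1/1900080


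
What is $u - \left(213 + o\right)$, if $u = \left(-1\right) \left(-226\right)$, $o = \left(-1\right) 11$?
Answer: $24$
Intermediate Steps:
$o = -11$
$u = 226$
$u - \left(213 + o\right) = 226 - \left(213 - 11\right) = 226 - 202 = 24$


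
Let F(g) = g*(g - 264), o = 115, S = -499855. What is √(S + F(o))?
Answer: I*√516990 ≈ 719.02*I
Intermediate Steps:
F(g) = g*(-264 + g)
√(S + F(o)) = √(-499855 + 115*(-264 + 115)) = √(-499855 + 115*(-149)) = √(-499855 - 17135) = √(-516990) = I*√516990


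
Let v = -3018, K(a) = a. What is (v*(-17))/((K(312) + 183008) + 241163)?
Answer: 51306/424483 ≈ 0.12087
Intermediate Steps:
(v*(-17))/((K(312) + 183008) + 241163) = (-3018*(-17))/((312 + 183008) + 241163) = 51306/(183320 + 241163) = 51306/424483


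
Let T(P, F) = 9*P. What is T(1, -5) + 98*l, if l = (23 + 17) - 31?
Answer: 891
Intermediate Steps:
l = 9 (l = 40 - 31 = 9)
T(1, -5) + 98*l = 9*1 + 98*9 = 9 + 882 = 891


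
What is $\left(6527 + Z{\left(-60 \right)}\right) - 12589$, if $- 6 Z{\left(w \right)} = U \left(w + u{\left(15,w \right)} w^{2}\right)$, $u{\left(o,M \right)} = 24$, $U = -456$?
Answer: $6555778$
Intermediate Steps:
$Z{\left(w \right)} = 76 w + 1824 w^{2}$ ($Z{\left(w \right)} = - \frac{\left(-456\right) \left(w + 24 w^{2}\right)}{6} = - \frac{- 10944 w^{2} - 456 w}{6} = 76 w + 1824 w^{2}$)
$\left(6527 + Z{\left(-60 \right)}\right) - 12589 = \left(6527 + 76 \left(-60\right) \left(1 + 24 \left(-60\right)\right)\right) - 12589 = \left(6527 + 76 \left(-60\right) \left(1 - 1440\right)\right) - 12589 = \left(6527 + 76 \left(-60\right) \left(-1439\right)\right) - 12589 = \left(6527 + 6561840\right) - 12589 = 6568367 - 12589 = 6555778$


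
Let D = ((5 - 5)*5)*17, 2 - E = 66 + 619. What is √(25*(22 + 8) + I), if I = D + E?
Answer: √67 ≈ 8.1853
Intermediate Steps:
E = -683 (E = 2 - (66 + 619) = 2 - 1*685 = 2 - 685 = -683)
D = 0 (D = (0*5)*17 = 0*17 = 0)
I = -683 (I = 0 - 683 = -683)
√(25*(22 + 8) + I) = √(25*(22 + 8) - 683) = √(25*30 - 683) = √(750 - 683) = √67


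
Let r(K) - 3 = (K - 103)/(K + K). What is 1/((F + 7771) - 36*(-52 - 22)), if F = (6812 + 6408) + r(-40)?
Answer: 80/1892783 ≈ 4.2266e-5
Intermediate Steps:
r(K) = 3 + (-103 + K)/(2*K) (r(K) = 3 + (K - 103)/(K + K) = 3 + (-103 + K)/((2*K)) = 3 + (-103 + K)*(1/(2*K)) = 3 + (-103 + K)/(2*K))
F = 1057983/80 (F = (6812 + 6408) + (1/2)*(-103 + 7*(-40))/(-40) = 13220 + (1/2)*(-1/40)*(-103 - 280) = 13220 + (1/2)*(-1/40)*(-383) = 13220 + 383/80 = 1057983/80 ≈ 13225.)
1/((F + 7771) - 36*(-52 - 22)) = 1/((1057983/80 + 7771) - 36*(-52 - 22)) = 1/(1679663/80 - 36*(-74)) = 1/(1679663/80 + 2664) = 1/(1892783/80) = 80/1892783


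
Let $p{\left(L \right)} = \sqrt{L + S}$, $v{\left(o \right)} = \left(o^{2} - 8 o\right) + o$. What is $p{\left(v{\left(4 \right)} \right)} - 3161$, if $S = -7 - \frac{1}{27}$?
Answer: $-3161 + \frac{i \sqrt{1542}}{9} \approx -3161.0 + 4.3631 i$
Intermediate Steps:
$v{\left(o \right)} = o^{2} - 7 o$
$S = - \frac{190}{27}$ ($S = -7 - \frac{1}{27} = - \frac{190}{27} \approx -7.037$)
$p{\left(L \right)} = \sqrt{- \frac{190}{27} + L}$ ($p{\left(L \right)} = \sqrt{L - \frac{190}{27}} = \sqrt{- \frac{190}{27} + L}$)
$p{\left(v{\left(4 \right)} \right)} - 3161 = \frac{\sqrt{-570 + 81 \cdot 4 \left(-7 + 4\right)}}{9} - 3161 = \frac{\sqrt{-570 + 81 \cdot 4 \left(-3\right)}}{9} - 3161 = \frac{\sqrt{-570 + 81 \left(-12\right)}}{9} - 3161 = \frac{\sqrt{-570 - 972}}{9} - 3161 = \frac{\sqrt{-1542}}{9} - 3161 = \frac{i \sqrt{1542}}{9} - 3161 = -3161 + \frac{i \sqrt{1542}}{9}$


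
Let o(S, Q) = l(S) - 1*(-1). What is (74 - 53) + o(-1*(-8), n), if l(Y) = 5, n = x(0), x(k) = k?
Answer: 27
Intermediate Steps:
n = 0
o(S, Q) = 6 (o(S, Q) = 5 - 1*(-1) = 5 + 1 = 6)
(74 - 53) + o(-1*(-8), n) = (74 - 53) + 6 = 21 + 6 = 27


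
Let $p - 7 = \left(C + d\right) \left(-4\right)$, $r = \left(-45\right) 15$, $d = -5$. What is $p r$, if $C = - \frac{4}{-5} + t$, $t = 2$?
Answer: $-10665$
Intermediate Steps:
$C = \frac{14}{5}$ ($C = - \frac{4}{-5} + 2 = \left(-4\right) \left(- \frac{1}{5}\right) + 2 = \frac{4}{5} + 2 = \frac{14}{5} \approx 2.8$)
$r = -675$
$p = \frac{79}{5}$ ($p = 7 + \left(\frac{14}{5} - 5\right) \left(-4\right) = 7 - - \frac{44}{5} = 7 + \frac{44}{5} = \frac{79}{5} \approx 15.8$)
$p r = \frac{79}{5} \left(-675\right) = -10665$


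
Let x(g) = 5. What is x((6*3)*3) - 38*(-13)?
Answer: 499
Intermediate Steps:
x((6*3)*3) - 38*(-13) = 5 - 38*(-13) = 5 - 1*(-494) = 5 + 494 = 499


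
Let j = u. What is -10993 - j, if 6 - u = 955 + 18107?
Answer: 8063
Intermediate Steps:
u = -19056 (u = 6 - (955 + 18107) = 6 - 1*19062 = 6 - 19062 = -19056)
j = -19056
-10993 - j = -10993 - 1*(-19056) = -10993 + 19056 = 8063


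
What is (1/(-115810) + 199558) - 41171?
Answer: 18342798469/115810 ≈ 1.5839e+5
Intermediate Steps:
(1/(-115810) + 199558) - 41171 = (-1/115810 + 199558) - 41171 = 23110811979/115810 - 41171 = 18342798469/115810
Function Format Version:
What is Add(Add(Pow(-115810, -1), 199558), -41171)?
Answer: Rational(18342798469, 115810) ≈ 1.5839e+5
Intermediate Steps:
Add(Add(Pow(-115810, -1), 199558), -41171) = Add(Add(Rational(-1, 115810), 199558), -41171) = Add(Rational(23110811979, 115810), -41171) = Rational(18342798469, 115810)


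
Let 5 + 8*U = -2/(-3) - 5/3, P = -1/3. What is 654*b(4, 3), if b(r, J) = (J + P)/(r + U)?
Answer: 6976/13 ≈ 536.62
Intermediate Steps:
P = -1/3 (P = -1*1/3 = -1/3 ≈ -0.33333)
U = -3/4 (U = -5/8 + (-2/(-3) - 5/3)/8 = -5/8 + (-2*(-1/3) - 5*1/3)/8 = -5/8 + (2/3 - 5/3)/8 = -5/8 + (1/8)*(-1) = -5/8 - 1/8 = -3/4 ≈ -0.75000)
b(r, J) = (-1/3 + J)/(-3/4 + r) (b(r, J) = (J - 1/3)/(r - 3/4) = (-1/3 + J)/(-3/4 + r))
654*b(4, 3) = 654*(4*(-1 + 3*3)/(3*(-3 + 4*4))) = 654*(4*(-1 + 9)/(3*(-3 + 16))) = 654*((4/3)*8/13) = 654*((4/3)*(1/13)*8) = 654*(32/39) = 6976/13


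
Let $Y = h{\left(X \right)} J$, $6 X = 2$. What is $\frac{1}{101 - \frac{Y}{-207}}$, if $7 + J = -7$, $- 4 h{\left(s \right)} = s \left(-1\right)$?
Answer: $\frac{1242}{125435} \approx 0.0099015$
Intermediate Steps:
$X = \frac{1}{3}$ ($X = \frac{1}{6} \cdot 2 = \frac{1}{3} \approx 0.33333$)
$h{\left(s \right)} = \frac{s}{4}$ ($h{\left(s \right)} = - \frac{s \left(-1\right)}{4} = - \frac{\left(-1\right) s}{4} = \frac{s}{4}$)
$J = -14$ ($J = -7 - 7 = -14$)
$Y = - \frac{7}{6}$ ($Y = \frac{1}{4} \cdot \frac{1}{3} \left(-14\right) = \frac{1}{12} \left(-14\right) = - \frac{7}{6} \approx -1.1667$)
$\frac{1}{101 - \frac{Y}{-207}} = \frac{1}{101 - - \frac{7}{6 \left(-207\right)}} = \frac{1}{101 - \left(- \frac{7}{6}\right) \left(- \frac{1}{207}\right)} = \frac{1}{101 - \frac{7}{1242}} = \frac{1}{\frac{125435}{1242}} = \frac{1242}{125435}$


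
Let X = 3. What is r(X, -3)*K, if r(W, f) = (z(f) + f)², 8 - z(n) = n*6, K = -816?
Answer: -431664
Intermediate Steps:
z(n) = 8 - 6*n (z(n) = 8 - n*6 = 8 - 6*n)
r(W, f) = (8 - 5*f)² (r(W, f) = ((8 - 6*f) + f)² = (8 - 5*f)²)
r(X, -3)*K = (-8 + 5*(-3))²*(-816) = (-8 - 15)²*(-816) = (-23)²*(-816) = 529*(-816) = -431664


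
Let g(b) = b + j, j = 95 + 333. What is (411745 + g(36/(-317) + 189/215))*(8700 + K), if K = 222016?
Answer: 6481205346579408/68155 ≈ 9.5095e+10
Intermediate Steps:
j = 428
g(b) = 428 + b (g(b) = b + 428 = 428 + b)
(411745 + g(36/(-317) + 189/215))*(8700 + K) = (411745 + (428 + (36/(-317) + 189/215)))*(8700 + 222016) = (411745 + (428 + (36*(-1/317) + 189*(1/215))))*230716 = (411745 + (428 + (-36/317 + 189/215)))*230716 = (411745 + (428 + 52173/68155))*230716 = (411745 + 29222513/68155)*230716 = (28091702988/68155)*230716 = 6481205346579408/68155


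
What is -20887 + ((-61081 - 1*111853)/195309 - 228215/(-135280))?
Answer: -110368527123265/5284280304 ≈ -20886.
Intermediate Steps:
-20887 + ((-61081 - 1*111853)/195309 - 228215/(-135280)) = -20887 + ((-61081 - 111853)*(1/195309) - 228215*(-1/135280)) = -20887 + (-172934*1/195309 + 45643/27056) = -20887 + (-172934/195309 + 45643/27056) = -20887 + 4235586383/5284280304 = -110368527123265/5284280304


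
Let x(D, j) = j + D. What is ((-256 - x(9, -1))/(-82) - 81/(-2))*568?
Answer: 1018140/41 ≈ 24833.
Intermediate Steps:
x(D, j) = D + j
((-256 - x(9, -1))/(-82) - 81/(-2))*568 = ((-256 - (9 - 1))/(-82) - 81/(-2))*568 = ((-256 - 1*8)*(-1/82) - 81*(-½))*568 = ((-256 - 8)*(-1/82) + 81/2)*568 = (-264*(-1/82) + 81/2)*568 = (132/41 + 81/2)*568 = (3585/82)*568 = 1018140/41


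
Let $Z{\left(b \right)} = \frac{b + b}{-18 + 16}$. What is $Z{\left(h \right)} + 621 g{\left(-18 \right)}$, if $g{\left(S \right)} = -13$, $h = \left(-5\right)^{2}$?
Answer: $-8098$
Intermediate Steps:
$h = 25$
$Z{\left(b \right)} = - b$ ($Z{\left(b \right)} = \frac{2 b}{-2} = 2 b \left(- \frac{1}{2}\right) = - b$)
$Z{\left(h \right)} + 621 g{\left(-18 \right)} = \left(-1\right) 25 + 621 \left(-13\right) = -25 - 8073 = -8098$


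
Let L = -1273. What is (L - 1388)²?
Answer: 7080921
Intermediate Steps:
(L - 1388)² = (-1273 - 1388)² = (-2661)² = 7080921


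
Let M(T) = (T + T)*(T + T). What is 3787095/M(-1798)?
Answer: 3787095/12931216 ≈ 0.29286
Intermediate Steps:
M(T) = 4*T² (M(T) = (2*T)*(2*T) = 4*T²)
3787095/M(-1798) = 3787095/((4*(-1798)²)) = 3787095/((4*3232804)) = 3787095/12931216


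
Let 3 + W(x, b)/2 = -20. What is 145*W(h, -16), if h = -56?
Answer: -6670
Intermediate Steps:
W(x, b) = -46 (W(x, b) = -6 + 2*(-20) = -6 - 40 = -46)
145*W(h, -16) = 145*(-46) = -6670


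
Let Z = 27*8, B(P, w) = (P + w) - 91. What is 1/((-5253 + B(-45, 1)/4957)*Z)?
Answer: -4957/5624479296 ≈ -8.8133e-7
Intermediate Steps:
B(P, w) = -91 + P + w
Z = 216
1/((-5253 + B(-45, 1)/4957)*Z) = 1/(-5253 + (-91 - 45 + 1)/4957*216) = (1/216)/(-5253 - 135*1/4957) = (1/216)/(-5253 - 135/4957) = (1/216)/(-26039256/4957) = -4957/26039256*1/216 = -4957/5624479296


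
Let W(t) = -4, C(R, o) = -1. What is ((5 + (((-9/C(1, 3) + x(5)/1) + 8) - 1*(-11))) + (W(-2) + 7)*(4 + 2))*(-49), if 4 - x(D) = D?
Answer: -2450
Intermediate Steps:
x(D) = 4 - D
((5 + (((-9/C(1, 3) + x(5)/1) + 8) - 1*(-11))) + (W(-2) + 7)*(4 + 2))*(-49) = ((5 + (((-9/(-1) + (4 - 1*5)/1) + 8) - 1*(-11))) + (-4 + 7)*(4 + 2))*(-49) = ((5 + (((-9*(-1) + (4 - 5)*1) + 8) + 11)) + 3*6)*(-49) = ((5 + (((9 - 1*1) + 8) + 11)) + 18)*(-49) = ((5 + (((9 - 1) + 8) + 11)) + 18)*(-49) = ((5 + ((8 + 8) + 11)) + 18)*(-49) = ((5 + (16 + 11)) + 18)*(-49) = ((5 + 27) + 18)*(-49) = (32 + 18)*(-49) = 50*(-49) = -2450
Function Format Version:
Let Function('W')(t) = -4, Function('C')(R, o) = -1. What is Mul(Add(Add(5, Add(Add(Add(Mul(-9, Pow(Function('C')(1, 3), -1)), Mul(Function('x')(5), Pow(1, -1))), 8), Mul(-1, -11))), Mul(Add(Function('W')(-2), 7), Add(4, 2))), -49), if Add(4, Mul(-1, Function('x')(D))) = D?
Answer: -2450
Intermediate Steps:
Function('x')(D) = Add(4, Mul(-1, D))
Mul(Add(Add(5, Add(Add(Add(Mul(-9, Pow(Function('C')(1, 3), -1)), Mul(Function('x')(5), Pow(1, -1))), 8), Mul(-1, -11))), Mul(Add(Function('W')(-2), 7), Add(4, 2))), -49) = Mul(Add(Add(5, Add(Add(Add(Mul(-9, Pow(-1, -1)), Mul(Add(4, Mul(-1, 5)), Pow(1, -1))), 8), Mul(-1, -11))), Mul(Add(-4, 7), Add(4, 2))), -49) = Mul(Add(Add(5, Add(Add(Add(Mul(-9, -1), Mul(Add(4, -5), 1)), 8), 11)), Mul(3, 6)), -49) = Mul(Add(Add(5, Add(Add(Add(9, Mul(-1, 1)), 8), 11)), 18), -49) = Mul(Add(Add(5, Add(Add(Add(9, -1), 8), 11)), 18), -49) = Mul(Add(Add(5, Add(Add(8, 8), 11)), 18), -49) = Mul(Add(Add(5, Add(16, 11)), 18), -49) = Mul(Add(Add(5, 27), 18), -49) = Mul(Add(32, 18), -49) = Mul(50, -49) = -2450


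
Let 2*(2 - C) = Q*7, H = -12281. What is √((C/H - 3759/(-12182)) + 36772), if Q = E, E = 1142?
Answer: √823056010432461044006/149607142 ≈ 191.76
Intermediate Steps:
Q = 1142
C = -3995 (C = 2 - 571*7 = 2 - ½*7994 = 2 - 3997 = -3995)
√((C/H - 3759/(-12182)) + 36772) = √((-3995/(-12281) - 3759/(-12182)) + 36772) = √((-3995*(-1/12281) - 3759*(-1/12182)) + 36772) = √((3995/12281 + 3759/12182) + 36772) = √(94831369/149607142 + 36772) = √(5501448656993/149607142) = √823056010432461044006/149607142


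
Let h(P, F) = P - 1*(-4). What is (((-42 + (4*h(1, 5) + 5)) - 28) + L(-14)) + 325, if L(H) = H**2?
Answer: 476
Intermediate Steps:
h(P, F) = 4 + P (h(P, F) = P + 4 = 4 + P)
(((-42 + (4*h(1, 5) + 5)) - 28) + L(-14)) + 325 = (((-42 + (4*(4 + 1) + 5)) - 28) + (-14)**2) + 325 = (((-42 + (4*5 + 5)) - 28) + 196) + 325 = (((-42 + (20 + 5)) - 28) + 196) + 325 = (((-42 + 25) - 28) + 196) + 325 = ((-17 - 28) + 196) + 325 = (-45 + 196) + 325 = 151 + 325 = 476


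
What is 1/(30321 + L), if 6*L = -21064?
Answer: 3/80431 ≈ 3.7299e-5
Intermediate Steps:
L = -10532/3 (L = (1/6)*(-21064) = -10532/3 ≈ -3510.7)
1/(30321 + L) = 1/(30321 - 10532/3) = 1/(80431/3) = 3/80431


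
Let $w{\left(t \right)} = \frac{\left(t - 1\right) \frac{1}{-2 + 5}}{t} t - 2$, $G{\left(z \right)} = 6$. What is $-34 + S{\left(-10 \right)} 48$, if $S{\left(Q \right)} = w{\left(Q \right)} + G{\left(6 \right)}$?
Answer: $-18$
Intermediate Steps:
$w{\left(t \right)} = - \frac{7}{3} + \frac{t}{3}$ ($w{\left(t \right)} = \frac{\left(-1 + t\right) \frac{1}{3}}{t} t - 2 = \frac{- \frac{1}{3} + \frac{t}{3}}{t} t - 2 = \left(- \frac{1}{3} + \frac{t}{3}\right) - 2 = - \frac{7}{3} + \frac{t}{3}$)
$S{\left(Q \right)} = \frac{11}{3} + \frac{Q}{3}$ ($S{\left(Q \right)} = \left(- \frac{7}{3} + \frac{Q}{3}\right) + 6 = \frac{11}{3} + \frac{Q}{3}$)
$-34 + S{\left(-10 \right)} 48 = -34 + \left(\frac{11}{3} + \frac{1}{3} \left(-10\right)\right) 48 = -34 + \left(\frac{11}{3} - \frac{10}{3}\right) 48 = -34 + \frac{1}{3} \cdot 48 = -34 + 16 = -18$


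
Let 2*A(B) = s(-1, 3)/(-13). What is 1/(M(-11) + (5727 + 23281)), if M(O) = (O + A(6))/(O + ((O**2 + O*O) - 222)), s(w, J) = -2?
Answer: 117/3393794 ≈ 3.4475e-5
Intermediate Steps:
A(B) = 1/13 (A(B) = (-2/(-13))/2 = (-2*(-1/13))/2 = (1/2)*(2/13) = 1/13)
M(O) = (1/13 + O)/(-222 + O + 2*O**2) (M(O) = (O + 1/13)/(O + ((O**2 + O*O) - 222)) = (1/13 + O)/(O + ((O**2 + O**2) - 222)) = (1/13 + O)/(O + (2*O**2 - 222)) = (1/13 + O)/(O + (-222 + 2*O**2)) = (1/13 + O)/(-222 + O + 2*O**2))
1/(M(-11) + (5727 + 23281)) = 1/((1/13 - 11)/(-222 - 11 + 2*(-11)**2) + (5727 + 23281)) = 1/(-142/13/(-222 - 11 + 2*121) + 29008) = 1/(-142/13/(-222 - 11 + 242) + 29008) = 1/(-142/13/9 + 29008) = 1/((1/9)*(-142/13) + 29008) = 1/(-142/117 + 29008) = 1/(3393794/117) = 117/3393794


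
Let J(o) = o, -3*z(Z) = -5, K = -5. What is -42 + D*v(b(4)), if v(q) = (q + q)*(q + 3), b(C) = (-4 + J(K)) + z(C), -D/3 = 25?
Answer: -14426/3 ≈ -4808.7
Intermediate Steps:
z(Z) = 5/3 (z(Z) = -1/3*(-5) = 5/3)
D = -75 (D = -3*25 = -75)
b(C) = -22/3 (b(C) = (-4 - 5) + 5/3 = -9 + 5/3 = -22/3)
v(q) = 2*q*(3 + q) (v(q) = (2*q)*(3 + q) = 2*q*(3 + q))
-42 + D*v(b(4)) = -42 - 150*(-22)*(3 - 22/3)/3 = -42 - 150*(-22)*(-13)/(3*3) = -42 - 75*572/9 = -42 - 14300/3 = -14426/3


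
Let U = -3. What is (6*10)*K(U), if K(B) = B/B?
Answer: 60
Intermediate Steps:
K(B) = 1
(6*10)*K(U) = (6*10)*1 = 60*1 = 60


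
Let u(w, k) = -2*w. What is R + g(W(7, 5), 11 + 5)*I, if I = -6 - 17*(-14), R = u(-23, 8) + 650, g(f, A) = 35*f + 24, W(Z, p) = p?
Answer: 46864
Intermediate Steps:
g(f, A) = 24 + 35*f
R = 696 (R = -2*(-23) + 650 = 46 + 650 = 696)
I = 232 (I = -6 + 238 = 232)
R + g(W(7, 5), 11 + 5)*I = 696 + (24 + 35*5)*232 = 696 + (24 + 175)*232 = 696 + 199*232 = 696 + 46168 = 46864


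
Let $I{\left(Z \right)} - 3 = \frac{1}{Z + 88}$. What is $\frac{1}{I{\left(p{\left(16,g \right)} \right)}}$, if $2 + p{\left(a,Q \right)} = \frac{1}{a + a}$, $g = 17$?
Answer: $\frac{2753}{8291} \approx 0.33205$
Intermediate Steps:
$p{\left(a,Q \right)} = -2 + \frac{1}{2 a}$ ($p{\left(a,Q \right)} = -2 + \frac{1}{a + a} = -2 + \frac{1}{2 a}$)
$I{\left(Z \right)} = 3 + \frac{1}{88 + Z}$ ($I{\left(Z \right)} = 3 + \frac{1}{Z + 88} = 3 + \frac{1}{88 + Z}$)
$\frac{1}{I{\left(p{\left(16,g \right)} \right)}} = \frac{1}{\frac{1}{88 - \left(2 - \frac{1}{2 \cdot 16}\right)} \left(265 + 3 \left(-2 + \frac{1}{2 \cdot 16}\right)\right)} = \frac{1}{\frac{1}{88 + \left(-2 + \frac{1}{2} \cdot \frac{1}{16}\right)} \left(265 + 3 \left(-2 + \frac{1}{2} \cdot \frac{1}{16}\right)\right)} = \frac{1}{\frac{1}{88 + \left(-2 + \frac{1}{32}\right)} \left(265 + 3 \left(-2 + \frac{1}{32}\right)\right)} = \frac{1}{\frac{1}{88 - \frac{63}{32}} \left(265 + 3 \left(- \frac{63}{32}\right)\right)} = \frac{1}{\frac{1}{\frac{2753}{32}} \left(265 - \frac{189}{32}\right)} = \frac{1}{\frac{32}{2753} \cdot \frac{8291}{32}} = \frac{1}{\frac{8291}{2753}} = \frac{2753}{8291}$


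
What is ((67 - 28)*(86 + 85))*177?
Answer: 1180413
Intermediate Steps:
((67 - 28)*(86 + 85))*177 = (39*171)*177 = 6669*177 = 1180413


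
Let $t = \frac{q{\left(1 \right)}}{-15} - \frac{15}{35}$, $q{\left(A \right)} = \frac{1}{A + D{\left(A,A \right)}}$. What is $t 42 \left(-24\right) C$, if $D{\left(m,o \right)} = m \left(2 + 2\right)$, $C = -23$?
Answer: $- \frac{256128}{25} \approx -10245.0$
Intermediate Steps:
$D{\left(m,o \right)} = 4 m$ ($D{\left(m,o \right)} = m 4 = 4 m$)
$q{\left(A \right)} = \frac{1}{5 A}$ ($q{\left(A \right)} = \frac{1}{A + 4 A} = \frac{1}{5 A}$)
$t = - \frac{232}{525}$ ($t = \frac{\frac{1}{5} \cdot 1^{-1}}{-15} - \frac{15}{35} = \frac{1}{5} \cdot 1 \left(- \frac{1}{15}\right) - \frac{3}{7} = \frac{1}{5} \left(- \frac{1}{15}\right) - \frac{3}{7} = - \frac{1}{75} - \frac{3}{7} = - \frac{232}{525} \approx -0.4419$)
$t 42 \left(-24\right) C = - \frac{232 \cdot 42 \left(-24\right) \left(-23\right)}{525} = - \frac{232 \left(\left(-1008\right) \left(-23\right)\right)}{525} = \left(- \frac{232}{525}\right) 23184 = - \frac{256128}{25}$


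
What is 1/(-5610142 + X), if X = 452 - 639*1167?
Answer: -1/6355403 ≈ -1.5735e-7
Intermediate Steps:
X = -745261 (X = 452 - 745713 = -745261)
1/(-5610142 + X) = 1/(-5610142 - 745261) = 1/(-6355403) = -1/6355403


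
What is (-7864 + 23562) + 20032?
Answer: 35730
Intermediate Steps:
(-7864 + 23562) + 20032 = 15698 + 20032 = 35730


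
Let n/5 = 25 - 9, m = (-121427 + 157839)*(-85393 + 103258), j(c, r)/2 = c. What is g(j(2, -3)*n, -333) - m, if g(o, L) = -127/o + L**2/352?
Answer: -2289760230107/3520 ≈ -6.5050e+8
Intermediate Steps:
j(c, r) = 2*c
m = 650500380 (m = 36412*17865 = 650500380)
n = 80 (n = 5*(25 - 9) = 5*16 = 80)
g(o, L) = -127/o + L**2/352 (g(o, L) = -127/o + L**2*(1/352) = -127/o + L**2/352)
g(j(2, -3)*n, -333) - m = (-127/((2*2)*80) + (1/352)*(-333)**2) - 1*650500380 = (-127/(4*80) + (1/352)*110889) - 650500380 = (-127/320 + 110889/352) - 650500380 = 1107493/3520 - 650500380 = -2289760230107/3520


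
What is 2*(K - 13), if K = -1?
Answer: -28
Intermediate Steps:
2*(K - 13) = 2*(-1 - 13) = 2*(-14) = -28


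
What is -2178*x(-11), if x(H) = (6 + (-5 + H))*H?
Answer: -239580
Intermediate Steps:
x(H) = H*(1 + H) (x(H) = (1 + H)*H = H*(1 + H))
-2178*x(-11) = -(-23958)*(1 - 11) = -(-23958)*(-10) = -2178*110 = -239580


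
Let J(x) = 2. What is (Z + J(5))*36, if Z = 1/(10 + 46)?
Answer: 1017/14 ≈ 72.643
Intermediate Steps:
Z = 1/56 ≈ 0.017857
(Z + J(5))*36 = (1/56 + 2)*36 = (113/56)*36 = 1017/14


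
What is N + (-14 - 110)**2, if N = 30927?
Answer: 46303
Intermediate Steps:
N + (-14 - 110)**2 = 30927 + (-14 - 110)**2 = 30927 + (-124)**2 = 30927 + 15376 = 46303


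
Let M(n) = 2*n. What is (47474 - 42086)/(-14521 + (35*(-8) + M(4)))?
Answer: -1796/4931 ≈ -0.36423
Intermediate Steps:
(47474 - 42086)/(-14521 + (35*(-8) + M(4))) = (47474 - 42086)/(-14521 + (35*(-8) + 2*4)) = 5388/(-14521 + (-280 + 8)) = 5388/(-14521 - 272) = 5388/(-14793) = 5388*(-1/14793) = -1796/4931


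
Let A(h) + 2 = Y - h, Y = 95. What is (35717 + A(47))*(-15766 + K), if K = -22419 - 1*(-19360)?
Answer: -673238475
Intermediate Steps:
A(h) = 93 - h (A(h) = -2 + (95 - h) = 93 - h)
K = -3059 (K = -22419 + 19360 = -3059)
(35717 + A(47))*(-15766 + K) = (35717 + (93 - 1*47))*(-15766 - 3059) = (35717 + (93 - 47))*(-18825) = (35717 + 46)*(-18825) = 35763*(-18825) = -673238475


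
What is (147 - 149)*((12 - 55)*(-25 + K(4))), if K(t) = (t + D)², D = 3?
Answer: 2064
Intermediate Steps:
K(t) = (3 + t)² (K(t) = (t + 3)² = (3 + t)²)
(147 - 149)*((12 - 55)*(-25 + K(4))) = (147 - 149)*((12 - 55)*(-25 + (3 + 4)²)) = -(-86)*(-25 + 7²) = -(-86)*(-25 + 49) = -(-86)*24 = -2*(-1032) = 2064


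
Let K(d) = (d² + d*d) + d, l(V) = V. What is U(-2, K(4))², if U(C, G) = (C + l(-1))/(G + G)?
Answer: 1/576 ≈ 0.0017361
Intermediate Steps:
K(d) = d + 2*d² (K(d) = (d² + d²) + d = 2*d² + d = d + 2*d²)
U(C, G) = (-1 + C)/(2*G) (U(C, G) = (C - 1)/(G + G) = (-1 + C)/((2*G)) = (-1 + C)*(1/(2*G)) = (-1 + C)/(2*G))
U(-2, K(4))² = ((-1 - 2)/(2*((4*(1 + 2*4)))))² = ((½)*(-3)/(4*(1 + 8)))² = ((½)*(-3)/(4*9))² = ((½)*(-3)/36)² = ((½)*(1/36)*(-3))² = (-1/24)² = 1/576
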